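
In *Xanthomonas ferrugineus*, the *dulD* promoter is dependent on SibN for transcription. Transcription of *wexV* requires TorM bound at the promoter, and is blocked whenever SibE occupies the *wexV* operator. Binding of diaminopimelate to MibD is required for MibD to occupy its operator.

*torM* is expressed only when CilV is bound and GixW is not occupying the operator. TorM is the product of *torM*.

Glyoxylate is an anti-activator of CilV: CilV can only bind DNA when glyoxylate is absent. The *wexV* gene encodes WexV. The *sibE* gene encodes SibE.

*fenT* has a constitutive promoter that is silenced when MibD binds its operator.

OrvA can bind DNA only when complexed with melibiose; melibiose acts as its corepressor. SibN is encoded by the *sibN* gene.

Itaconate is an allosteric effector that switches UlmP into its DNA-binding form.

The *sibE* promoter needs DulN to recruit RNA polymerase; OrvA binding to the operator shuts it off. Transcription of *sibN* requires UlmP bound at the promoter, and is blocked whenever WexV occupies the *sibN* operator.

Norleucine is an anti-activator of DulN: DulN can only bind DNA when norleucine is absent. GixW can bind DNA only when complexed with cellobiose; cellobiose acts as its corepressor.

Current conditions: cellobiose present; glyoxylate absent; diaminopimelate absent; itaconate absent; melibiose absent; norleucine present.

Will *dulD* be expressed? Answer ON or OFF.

OFF

Cellobiose is present, so GixW is active.
Glyoxylate is absent, so CilV is active.
With repressor GixW bound, *torM* is not transcribed.
So TorM is not produced.
Norleucine is present, so DulN is inactive.
Melibiose is absent, so OrvA is inactive.
Required activator DulN is absent, so *sibE* is not transcribed.
So SibE is not produced.
Required activator TorM is absent, so *wexV* is not transcribed.
So WexV is not produced.
Itaconate is absent, so UlmP is inactive.
Required activator UlmP is absent, so *sibN* is not transcribed.
So SibN is not produced.
Required activator SibN is absent, so *dulD* is not transcribed.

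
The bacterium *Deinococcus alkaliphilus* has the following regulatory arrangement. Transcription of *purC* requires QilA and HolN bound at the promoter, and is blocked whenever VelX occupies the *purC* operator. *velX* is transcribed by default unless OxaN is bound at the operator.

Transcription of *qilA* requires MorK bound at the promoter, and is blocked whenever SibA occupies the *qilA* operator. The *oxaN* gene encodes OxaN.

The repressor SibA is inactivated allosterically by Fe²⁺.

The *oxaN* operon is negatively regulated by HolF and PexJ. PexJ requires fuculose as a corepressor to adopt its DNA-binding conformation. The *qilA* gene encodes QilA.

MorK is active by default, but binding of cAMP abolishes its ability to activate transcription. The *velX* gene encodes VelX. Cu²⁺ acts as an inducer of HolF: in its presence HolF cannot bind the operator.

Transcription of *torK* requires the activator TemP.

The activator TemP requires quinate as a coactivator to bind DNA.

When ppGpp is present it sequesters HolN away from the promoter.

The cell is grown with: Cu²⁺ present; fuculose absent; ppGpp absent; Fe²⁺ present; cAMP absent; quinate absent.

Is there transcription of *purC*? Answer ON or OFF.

ON

Fe²⁺ is present, so SibA is inactive.
cAMP is absent, so MorK is active.
No repressor is bound and MorK is active, so *qilA* is transcribed.
So QilA is produced and active.
ppGpp is absent, so HolN is active.
Cu²⁺ is present, so HolF is inactive.
Fuculose is absent, so PexJ is inactive.
With no repressor bound, *oxaN* is transcribed.
So OxaN is produced and active.
With repressor OxaN bound, *velX* is not transcribed.
So VelX is not produced.
No repressor is bound and QilA and HolN are active, so *purC* is transcribed.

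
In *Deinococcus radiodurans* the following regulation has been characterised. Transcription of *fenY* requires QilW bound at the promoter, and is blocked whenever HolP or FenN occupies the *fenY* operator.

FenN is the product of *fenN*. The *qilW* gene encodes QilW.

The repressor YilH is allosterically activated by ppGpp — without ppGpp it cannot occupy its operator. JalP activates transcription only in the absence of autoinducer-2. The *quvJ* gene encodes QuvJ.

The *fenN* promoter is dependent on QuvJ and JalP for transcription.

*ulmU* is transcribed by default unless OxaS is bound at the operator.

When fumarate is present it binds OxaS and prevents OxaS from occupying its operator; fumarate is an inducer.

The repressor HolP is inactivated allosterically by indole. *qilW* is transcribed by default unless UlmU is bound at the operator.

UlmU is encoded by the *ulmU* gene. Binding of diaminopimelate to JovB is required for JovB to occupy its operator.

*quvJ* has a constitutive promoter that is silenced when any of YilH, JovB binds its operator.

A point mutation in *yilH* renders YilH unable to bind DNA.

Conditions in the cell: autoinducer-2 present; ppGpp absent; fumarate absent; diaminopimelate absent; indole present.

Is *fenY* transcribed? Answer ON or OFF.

ON

Indole is present, so HolP is inactive.
Fumarate is absent, so OxaS is active.
With repressor OxaS bound, *ulmU* is not transcribed.
So UlmU is not produced.
With no repressor bound, *qilW* is transcribed.
So QilW is produced and active.
YilH is non-functional in this strain, so it has no effect.
Diaminopimelate is absent, so JovB is inactive.
With no repressor bound, *quvJ* is transcribed.
So QuvJ is produced and active.
Autoinducer-2 is present, so JalP is inactive.
Required activator JalP is absent, so *fenN* is not transcribed.
So FenN is not produced.
No repressor is bound and QilW is active, so *fenY* is transcribed.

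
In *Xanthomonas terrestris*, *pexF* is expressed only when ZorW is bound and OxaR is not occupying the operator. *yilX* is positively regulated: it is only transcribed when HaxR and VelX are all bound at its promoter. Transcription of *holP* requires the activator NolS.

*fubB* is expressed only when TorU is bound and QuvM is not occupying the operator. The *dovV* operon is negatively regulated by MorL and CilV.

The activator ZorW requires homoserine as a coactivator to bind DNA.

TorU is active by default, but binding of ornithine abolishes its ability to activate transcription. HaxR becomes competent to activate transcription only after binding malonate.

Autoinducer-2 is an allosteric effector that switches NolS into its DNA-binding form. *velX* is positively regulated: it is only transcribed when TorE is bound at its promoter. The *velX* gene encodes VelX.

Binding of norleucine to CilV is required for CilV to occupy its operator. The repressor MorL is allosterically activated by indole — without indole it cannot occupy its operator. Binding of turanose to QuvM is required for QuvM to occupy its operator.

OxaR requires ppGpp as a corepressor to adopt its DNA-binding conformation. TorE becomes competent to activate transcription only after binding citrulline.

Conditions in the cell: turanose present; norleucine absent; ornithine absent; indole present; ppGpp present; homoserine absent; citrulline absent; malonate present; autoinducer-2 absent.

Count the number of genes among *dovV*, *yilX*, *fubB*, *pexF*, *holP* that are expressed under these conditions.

0

Indole is present, so MorL is active.
Norleucine is absent, so CilV is inactive.
With repressor MorL bound, *dovV* is not transcribed.
→ *dovV* is OFF.
Malonate is present, so HaxR is active.
Citrulline is absent, so TorE is inactive.
Required activator TorE is absent, so *velX* is not transcribed.
So VelX is not produced.
Required activator VelX is absent, so *yilX* is not transcribed.
→ *yilX* is OFF.
Turanose is present, so QuvM is active.
Ornithine is absent, so TorU is active.
With repressor QuvM bound, *fubB* is not transcribed.
→ *fubB* is OFF.
Homoserine is absent, so ZorW is inactive.
ppGpp is present, so OxaR is active.
With repressor OxaR bound, *pexF* is not transcribed.
→ *pexF* is OFF.
Autoinducer-2 is absent, so NolS is inactive.
Required activator NolS is absent, so *holP* is not transcribed.
→ *holP* is OFF.
0 of the 5 genes are transcribed.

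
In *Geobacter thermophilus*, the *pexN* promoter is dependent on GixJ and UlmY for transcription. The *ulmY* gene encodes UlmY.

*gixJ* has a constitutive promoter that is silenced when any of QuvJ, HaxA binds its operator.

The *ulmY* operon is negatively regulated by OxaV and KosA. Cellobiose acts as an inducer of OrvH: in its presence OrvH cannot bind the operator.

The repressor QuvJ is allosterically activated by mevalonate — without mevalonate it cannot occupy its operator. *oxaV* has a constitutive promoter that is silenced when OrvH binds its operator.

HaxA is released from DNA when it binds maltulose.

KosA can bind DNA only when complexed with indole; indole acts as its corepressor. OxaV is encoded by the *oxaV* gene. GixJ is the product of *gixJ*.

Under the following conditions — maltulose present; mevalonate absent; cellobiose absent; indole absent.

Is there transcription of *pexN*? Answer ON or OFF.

Mevalonate is absent, so QuvJ is inactive.
Maltulose is present, so HaxA is inactive.
With no repressor bound, *gixJ* is transcribed.
So GixJ is produced and active.
Cellobiose is absent, so OrvH is active.
With repressor OrvH bound, *oxaV* is not transcribed.
So OxaV is not produced.
Indole is absent, so KosA is inactive.
With no repressor bound, *ulmY* is transcribed.
So UlmY is produced and active.
No repressor is bound and GixJ and UlmY are active, so *pexN* is transcribed.

ON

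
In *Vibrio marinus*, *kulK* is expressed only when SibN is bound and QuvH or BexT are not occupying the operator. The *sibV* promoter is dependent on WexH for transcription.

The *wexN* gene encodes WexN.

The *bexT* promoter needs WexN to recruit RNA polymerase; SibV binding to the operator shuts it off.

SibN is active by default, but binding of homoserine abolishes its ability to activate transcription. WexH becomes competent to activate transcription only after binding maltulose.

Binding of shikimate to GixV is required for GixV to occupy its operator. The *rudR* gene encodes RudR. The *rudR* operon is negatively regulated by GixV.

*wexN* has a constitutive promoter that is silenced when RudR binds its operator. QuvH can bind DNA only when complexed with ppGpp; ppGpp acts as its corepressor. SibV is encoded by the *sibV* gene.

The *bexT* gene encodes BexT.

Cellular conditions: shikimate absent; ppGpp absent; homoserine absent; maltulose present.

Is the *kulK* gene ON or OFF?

ppGpp is absent, so QuvH is inactive.
Maltulose is present, so WexH is active.
No repressor is bound and WexH is active, so *sibV* is transcribed.
So SibV is produced and active.
Shikimate is absent, so GixV is inactive.
With no repressor bound, *rudR* is transcribed.
So RudR is produced and active.
With repressor RudR bound, *wexN* is not transcribed.
So WexN is not produced.
With repressor SibV bound, *bexT* is not transcribed.
So BexT is not produced.
Homoserine is absent, so SibN is active.
No repressor is bound and SibN is active, so *kulK* is transcribed.

ON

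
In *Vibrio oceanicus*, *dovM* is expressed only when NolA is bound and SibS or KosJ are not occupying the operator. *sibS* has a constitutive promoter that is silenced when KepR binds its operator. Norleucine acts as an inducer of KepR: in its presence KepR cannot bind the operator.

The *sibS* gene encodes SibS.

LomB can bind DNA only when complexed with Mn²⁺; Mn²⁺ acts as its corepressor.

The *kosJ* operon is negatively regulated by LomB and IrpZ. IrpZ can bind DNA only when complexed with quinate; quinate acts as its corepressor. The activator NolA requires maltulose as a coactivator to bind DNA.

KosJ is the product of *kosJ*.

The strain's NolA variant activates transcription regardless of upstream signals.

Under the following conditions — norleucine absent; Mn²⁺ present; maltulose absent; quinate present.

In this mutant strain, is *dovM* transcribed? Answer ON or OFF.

ON

Norleucine is absent, so KepR is active.
With repressor KepR bound, *sibS* is not transcribed.
So SibS is not produced.
Mn²⁺ is present, so LomB is active.
Quinate is present, so IrpZ is active.
With repressor LomB bound, *kosJ* is not transcribed.
So KosJ is not produced.
NolA is constitutively active in this strain.
No repressor is bound and NolA is active, so *dovM* is transcribed.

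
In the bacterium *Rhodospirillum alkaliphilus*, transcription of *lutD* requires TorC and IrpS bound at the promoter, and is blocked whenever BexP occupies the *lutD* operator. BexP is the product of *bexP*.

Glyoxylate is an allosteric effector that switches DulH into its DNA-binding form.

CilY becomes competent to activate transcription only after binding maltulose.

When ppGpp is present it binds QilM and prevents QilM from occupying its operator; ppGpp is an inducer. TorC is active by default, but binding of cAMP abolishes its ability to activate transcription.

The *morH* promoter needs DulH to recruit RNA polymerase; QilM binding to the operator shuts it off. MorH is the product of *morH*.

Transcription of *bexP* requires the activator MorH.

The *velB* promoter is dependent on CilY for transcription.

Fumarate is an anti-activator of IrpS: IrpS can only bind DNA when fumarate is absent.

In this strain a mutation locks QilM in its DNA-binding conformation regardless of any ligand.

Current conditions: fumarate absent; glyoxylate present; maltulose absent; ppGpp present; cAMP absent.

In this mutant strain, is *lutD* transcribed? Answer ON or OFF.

ON

cAMP is absent, so TorC is active.
Fumarate is absent, so IrpS is active.
Glyoxylate is present, so DulH is active.
QilM is constitutively active in this strain.
With repressor QilM bound, *morH* is not transcribed.
So MorH is not produced.
Required activator MorH is absent, so *bexP* is not transcribed.
So BexP is not produced.
No repressor is bound and TorC and IrpS are active, so *lutD* is transcribed.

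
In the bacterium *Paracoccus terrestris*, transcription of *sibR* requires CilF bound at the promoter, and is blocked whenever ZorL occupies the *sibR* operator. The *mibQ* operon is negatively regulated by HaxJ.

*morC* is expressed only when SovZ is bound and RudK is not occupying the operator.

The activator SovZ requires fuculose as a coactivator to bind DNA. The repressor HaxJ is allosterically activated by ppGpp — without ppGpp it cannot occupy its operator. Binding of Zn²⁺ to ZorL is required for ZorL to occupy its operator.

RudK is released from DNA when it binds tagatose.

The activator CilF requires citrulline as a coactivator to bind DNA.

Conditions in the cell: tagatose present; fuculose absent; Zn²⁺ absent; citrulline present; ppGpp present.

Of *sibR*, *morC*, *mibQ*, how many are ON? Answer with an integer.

1

Zn²⁺ is absent, so ZorL is inactive.
Citrulline is present, so CilF is active.
No repressor is bound and CilF is active, so *sibR* is transcribed.
→ *sibR* is ON.
Fuculose is absent, so SovZ is inactive.
Tagatose is present, so RudK is inactive.
Required activator SovZ is absent, so *morC* is not transcribed.
→ *morC* is OFF.
ppGpp is present, so HaxJ is active.
With repressor HaxJ bound, *mibQ* is not transcribed.
→ *mibQ* is OFF.
1 of the 3 genes is transcribed.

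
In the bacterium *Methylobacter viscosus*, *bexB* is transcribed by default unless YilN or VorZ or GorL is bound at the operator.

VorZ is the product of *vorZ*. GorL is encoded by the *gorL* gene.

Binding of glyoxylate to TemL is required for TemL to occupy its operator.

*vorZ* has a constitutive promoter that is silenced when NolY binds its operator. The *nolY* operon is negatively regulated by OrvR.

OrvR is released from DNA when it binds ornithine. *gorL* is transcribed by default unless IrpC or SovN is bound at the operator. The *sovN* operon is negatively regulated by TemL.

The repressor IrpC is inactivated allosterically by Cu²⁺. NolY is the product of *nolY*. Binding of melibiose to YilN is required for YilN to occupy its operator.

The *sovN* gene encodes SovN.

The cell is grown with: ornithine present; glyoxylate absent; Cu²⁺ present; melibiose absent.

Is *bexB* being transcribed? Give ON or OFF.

ON

Melibiose is absent, so YilN is inactive.
Ornithine is present, so OrvR is inactive.
With no repressor bound, *nolY* is transcribed.
So NolY is produced and active.
With repressor NolY bound, *vorZ* is not transcribed.
So VorZ is not produced.
Cu²⁺ is present, so IrpC is inactive.
Glyoxylate is absent, so TemL is inactive.
With no repressor bound, *sovN* is transcribed.
So SovN is produced and active.
With repressor SovN bound, *gorL* is not transcribed.
So GorL is not produced.
With no repressor bound, *bexB* is transcribed.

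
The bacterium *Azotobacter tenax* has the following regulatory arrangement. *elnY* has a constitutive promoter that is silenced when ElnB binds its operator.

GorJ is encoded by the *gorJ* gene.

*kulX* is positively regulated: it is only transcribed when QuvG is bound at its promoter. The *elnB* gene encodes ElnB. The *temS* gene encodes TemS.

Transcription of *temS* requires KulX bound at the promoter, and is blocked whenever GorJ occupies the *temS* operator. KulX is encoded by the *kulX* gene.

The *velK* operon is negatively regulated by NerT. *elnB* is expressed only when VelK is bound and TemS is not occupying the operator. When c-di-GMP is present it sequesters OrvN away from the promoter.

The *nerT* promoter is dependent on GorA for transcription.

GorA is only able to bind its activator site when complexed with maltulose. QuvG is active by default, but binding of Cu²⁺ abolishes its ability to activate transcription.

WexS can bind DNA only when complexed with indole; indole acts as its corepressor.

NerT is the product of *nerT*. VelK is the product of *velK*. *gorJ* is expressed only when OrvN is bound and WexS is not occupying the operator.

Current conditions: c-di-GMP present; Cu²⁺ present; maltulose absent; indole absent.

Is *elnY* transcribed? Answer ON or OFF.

Maltulose is absent, so GorA is inactive.
Required activator GorA is absent, so *nerT* is not transcribed.
So NerT is not produced.
With no repressor bound, *velK* is transcribed.
So VelK is produced and active.
c-di-GMP is present, so OrvN is inactive.
Indole is absent, so WexS is inactive.
Required activator OrvN is absent, so *gorJ* is not transcribed.
So GorJ is not produced.
Cu²⁺ is present, so QuvG is inactive.
Required activator QuvG is absent, so *kulX* is not transcribed.
So KulX is not produced.
Required activator KulX is absent, so *temS* is not transcribed.
So TemS is not produced.
No repressor is bound and VelK is active, so *elnB* is transcribed.
So ElnB is produced and active.
With repressor ElnB bound, *elnY* is not transcribed.

OFF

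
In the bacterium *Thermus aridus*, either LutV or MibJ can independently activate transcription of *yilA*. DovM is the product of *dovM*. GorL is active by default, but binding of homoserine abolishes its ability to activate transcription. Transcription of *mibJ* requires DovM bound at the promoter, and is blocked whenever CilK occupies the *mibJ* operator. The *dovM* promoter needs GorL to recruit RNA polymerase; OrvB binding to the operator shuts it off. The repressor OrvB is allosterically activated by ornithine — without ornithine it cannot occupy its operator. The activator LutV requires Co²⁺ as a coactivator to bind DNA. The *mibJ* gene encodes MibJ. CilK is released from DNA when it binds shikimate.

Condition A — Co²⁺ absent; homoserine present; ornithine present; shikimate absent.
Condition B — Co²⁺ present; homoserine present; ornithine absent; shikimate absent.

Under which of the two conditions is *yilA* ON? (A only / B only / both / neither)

B only

Condition A:
Co²⁺ is absent, so LutV is inactive.
Homoserine is present, so GorL is inactive.
Ornithine is present, so OrvB is active.
With repressor OrvB bound, *dovM* is not transcribed.
So DovM is not produced.
Shikimate is absent, so CilK is active.
With repressor CilK bound, *mibJ* is not transcribed.
So MibJ is not produced.
No activator is available at the *yilA* promoter, so *yilA* is not transcribed.
→ *yilA* is OFF in A.
Condition B:
Co²⁺ is present, so LutV is active.
Homoserine is present, so GorL is inactive.
Ornithine is absent, so OrvB is inactive.
Required activator GorL is absent, so *dovM* is not transcribed.
So DovM is not produced.
Shikimate is absent, so CilK is active.
With repressor CilK bound, *mibJ* is not transcribed.
So MibJ is not produced.
Activator LutV is present, so *yilA* is transcribed.
→ *yilA* is ON in B.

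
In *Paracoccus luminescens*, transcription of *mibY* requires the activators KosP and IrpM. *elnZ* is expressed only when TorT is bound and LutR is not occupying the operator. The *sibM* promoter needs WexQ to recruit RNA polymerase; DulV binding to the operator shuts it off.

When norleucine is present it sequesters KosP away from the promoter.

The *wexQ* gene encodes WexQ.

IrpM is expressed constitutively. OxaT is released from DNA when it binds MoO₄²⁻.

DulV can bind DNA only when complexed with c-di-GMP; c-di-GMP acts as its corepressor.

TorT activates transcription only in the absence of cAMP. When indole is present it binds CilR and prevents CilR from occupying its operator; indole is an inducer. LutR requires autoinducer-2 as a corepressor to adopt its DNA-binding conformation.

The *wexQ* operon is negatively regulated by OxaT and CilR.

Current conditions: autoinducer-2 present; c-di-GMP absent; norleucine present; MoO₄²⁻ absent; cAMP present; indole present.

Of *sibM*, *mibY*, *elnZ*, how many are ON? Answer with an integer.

0

c-di-GMP is absent, so DulV is inactive.
MoO₄²⁻ is absent, so OxaT is active.
Indole is present, so CilR is inactive.
With repressor OxaT bound, *wexQ* is not transcribed.
So WexQ is not produced.
Required activator WexQ is absent, so *sibM* is not transcribed.
→ *sibM* is OFF.
Norleucine is present, so KosP is inactive.
IrpM is produced constitutively and is active.
Required activator KosP is absent, so *mibY* is not transcribed.
→ *mibY* is OFF.
cAMP is present, so TorT is inactive.
Autoinducer-2 is present, so LutR is active.
With repressor LutR bound, *elnZ* is not transcribed.
→ *elnZ* is OFF.
0 of the 3 genes are transcribed.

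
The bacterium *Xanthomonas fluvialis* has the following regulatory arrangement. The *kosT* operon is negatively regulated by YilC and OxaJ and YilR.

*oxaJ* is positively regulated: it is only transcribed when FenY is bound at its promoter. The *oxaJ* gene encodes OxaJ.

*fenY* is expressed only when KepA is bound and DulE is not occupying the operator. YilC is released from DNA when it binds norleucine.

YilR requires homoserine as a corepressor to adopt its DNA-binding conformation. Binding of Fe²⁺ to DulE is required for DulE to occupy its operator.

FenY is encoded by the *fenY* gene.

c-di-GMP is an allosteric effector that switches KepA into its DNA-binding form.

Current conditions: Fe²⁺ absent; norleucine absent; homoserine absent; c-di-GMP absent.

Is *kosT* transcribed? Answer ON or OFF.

OFF

Norleucine is absent, so YilC is active.
c-di-GMP is absent, so KepA is inactive.
Fe²⁺ is absent, so DulE is inactive.
Required activator KepA is absent, so *fenY* is not transcribed.
So FenY is not produced.
Required activator FenY is absent, so *oxaJ* is not transcribed.
So OxaJ is not produced.
Homoserine is absent, so YilR is inactive.
With repressor YilC bound, *kosT* is not transcribed.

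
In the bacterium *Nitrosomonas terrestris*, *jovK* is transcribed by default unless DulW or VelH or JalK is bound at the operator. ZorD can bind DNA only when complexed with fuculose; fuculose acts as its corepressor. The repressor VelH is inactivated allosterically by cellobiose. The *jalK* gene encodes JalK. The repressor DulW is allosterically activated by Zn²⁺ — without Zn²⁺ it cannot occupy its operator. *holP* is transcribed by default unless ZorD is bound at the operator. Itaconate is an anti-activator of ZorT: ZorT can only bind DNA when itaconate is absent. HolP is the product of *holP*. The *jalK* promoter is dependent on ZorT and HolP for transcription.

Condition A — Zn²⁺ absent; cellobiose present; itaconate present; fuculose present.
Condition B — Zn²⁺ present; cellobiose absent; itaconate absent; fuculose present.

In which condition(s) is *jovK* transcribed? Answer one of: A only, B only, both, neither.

A only

Condition A:
Zn²⁺ is absent, so DulW is inactive.
Cellobiose is present, so VelH is inactive.
Itaconate is present, so ZorT is inactive.
Fuculose is present, so ZorD is active.
With repressor ZorD bound, *holP* is not transcribed.
So HolP is not produced.
Required activator ZorT is absent, so *jalK* is not transcribed.
So JalK is not produced.
With no repressor bound, *jovK* is transcribed.
→ *jovK* is ON in A.
Condition B:
Zn²⁺ is present, so DulW is active.
Cellobiose is absent, so VelH is active.
Itaconate is absent, so ZorT is active.
Fuculose is present, so ZorD is active.
With repressor ZorD bound, *holP* is not transcribed.
So HolP is not produced.
Required activator HolP is absent, so *jalK* is not transcribed.
So JalK is not produced.
With repressor DulW bound, *jovK* is not transcribed.
→ *jovK* is OFF in B.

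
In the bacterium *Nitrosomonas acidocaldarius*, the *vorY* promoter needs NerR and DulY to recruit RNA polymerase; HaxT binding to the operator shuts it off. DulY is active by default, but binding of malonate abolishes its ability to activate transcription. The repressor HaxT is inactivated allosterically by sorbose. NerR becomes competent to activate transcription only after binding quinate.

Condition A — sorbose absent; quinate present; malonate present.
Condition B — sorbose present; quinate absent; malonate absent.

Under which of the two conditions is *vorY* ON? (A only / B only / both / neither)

neither

Condition A:
Sorbose is absent, so HaxT is active.
Quinate is present, so NerR is active.
Malonate is present, so DulY is inactive.
With repressor HaxT bound, *vorY* is not transcribed.
→ *vorY* is OFF in A.
Condition B:
Sorbose is present, so HaxT is inactive.
Quinate is absent, so NerR is inactive.
Malonate is absent, so DulY is active.
Required activator NerR is absent, so *vorY* is not transcribed.
→ *vorY* is OFF in B.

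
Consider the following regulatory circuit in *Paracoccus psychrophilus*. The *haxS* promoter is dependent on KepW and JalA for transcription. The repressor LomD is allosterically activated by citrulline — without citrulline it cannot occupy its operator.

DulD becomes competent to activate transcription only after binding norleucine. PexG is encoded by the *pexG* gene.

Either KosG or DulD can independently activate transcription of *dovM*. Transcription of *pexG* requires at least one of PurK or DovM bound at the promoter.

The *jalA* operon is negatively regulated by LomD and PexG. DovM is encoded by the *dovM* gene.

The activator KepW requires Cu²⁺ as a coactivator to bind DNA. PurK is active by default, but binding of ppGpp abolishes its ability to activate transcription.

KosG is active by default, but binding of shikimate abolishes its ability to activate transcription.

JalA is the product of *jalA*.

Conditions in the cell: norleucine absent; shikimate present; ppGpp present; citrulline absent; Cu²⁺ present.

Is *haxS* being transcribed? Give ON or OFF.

Cu²⁺ is present, so KepW is active.
Citrulline is absent, so LomD is inactive.
ppGpp is present, so PurK is inactive.
Shikimate is present, so KosG is inactive.
Norleucine is absent, so DulD is inactive.
No activator is available at the *dovM* promoter, so *dovM* is not transcribed.
So DovM is not produced.
No activator is available at the *pexG* promoter, so *pexG* is not transcribed.
So PexG is not produced.
With no repressor bound, *jalA* is transcribed.
So JalA is produced and active.
No repressor is bound and KepW and JalA are active, so *haxS* is transcribed.

ON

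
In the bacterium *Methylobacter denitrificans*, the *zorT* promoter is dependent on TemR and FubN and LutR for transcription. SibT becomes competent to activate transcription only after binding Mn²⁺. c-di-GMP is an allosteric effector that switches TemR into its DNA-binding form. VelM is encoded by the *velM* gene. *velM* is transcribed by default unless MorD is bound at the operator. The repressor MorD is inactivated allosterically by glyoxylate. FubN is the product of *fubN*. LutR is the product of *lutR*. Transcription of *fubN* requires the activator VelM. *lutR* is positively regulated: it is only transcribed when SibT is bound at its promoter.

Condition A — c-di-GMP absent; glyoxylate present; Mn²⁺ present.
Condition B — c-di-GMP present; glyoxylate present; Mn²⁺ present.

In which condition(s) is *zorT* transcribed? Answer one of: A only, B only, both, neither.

B only

Condition A:
c-di-GMP is absent, so TemR is inactive.
Glyoxylate is present, so MorD is inactive.
With no repressor bound, *velM* is transcribed.
So VelM is produced and active.
No repressor is bound and VelM is active, so *fubN* is transcribed.
So FubN is produced and active.
Mn²⁺ is present, so SibT is active.
No repressor is bound and SibT is active, so *lutR* is transcribed.
So LutR is produced and active.
Required activator TemR is absent, so *zorT* is not transcribed.
→ *zorT* is OFF in A.
Condition B:
c-di-GMP is present, so TemR is active.
Glyoxylate is present, so MorD is inactive.
With no repressor bound, *velM* is transcribed.
So VelM is produced and active.
No repressor is bound and VelM is active, so *fubN* is transcribed.
So FubN is produced and active.
Mn²⁺ is present, so SibT is active.
No repressor is bound and SibT is active, so *lutR* is transcribed.
So LutR is produced and active.
No repressor is bound and TemR and FubN and LutR are active, so *zorT* is transcribed.
→ *zorT* is ON in B.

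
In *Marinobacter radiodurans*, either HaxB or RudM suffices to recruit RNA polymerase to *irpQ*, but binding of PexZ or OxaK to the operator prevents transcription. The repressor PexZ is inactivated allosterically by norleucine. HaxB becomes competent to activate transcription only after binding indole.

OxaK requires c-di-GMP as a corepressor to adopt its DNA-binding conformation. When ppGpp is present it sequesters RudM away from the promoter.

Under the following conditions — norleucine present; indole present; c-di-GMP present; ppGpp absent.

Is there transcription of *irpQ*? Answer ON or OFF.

Indole is present, so HaxB is active.
Norleucine is present, so PexZ is inactive.
c-di-GMP is present, so OxaK is active.
ppGpp is absent, so RudM is active.
With repressor OxaK bound, *irpQ* is not transcribed.

OFF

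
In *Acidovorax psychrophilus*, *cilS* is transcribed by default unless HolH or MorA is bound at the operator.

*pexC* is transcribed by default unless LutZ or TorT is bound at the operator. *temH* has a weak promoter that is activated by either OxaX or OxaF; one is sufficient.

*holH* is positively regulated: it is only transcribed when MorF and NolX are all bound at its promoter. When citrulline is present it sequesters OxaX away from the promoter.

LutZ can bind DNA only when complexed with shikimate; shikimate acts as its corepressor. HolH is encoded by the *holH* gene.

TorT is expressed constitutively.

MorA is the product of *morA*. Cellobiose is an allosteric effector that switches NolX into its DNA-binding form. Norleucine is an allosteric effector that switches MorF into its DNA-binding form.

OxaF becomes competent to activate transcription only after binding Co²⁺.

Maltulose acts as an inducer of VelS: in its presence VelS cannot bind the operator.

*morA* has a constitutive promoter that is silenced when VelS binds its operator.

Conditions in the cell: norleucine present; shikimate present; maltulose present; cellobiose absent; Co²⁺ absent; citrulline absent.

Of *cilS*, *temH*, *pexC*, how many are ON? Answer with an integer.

1

Norleucine is present, so MorF is active.
Cellobiose is absent, so NolX is inactive.
Required activator NolX is absent, so *holH* is not transcribed.
So HolH is not produced.
Maltulose is present, so VelS is inactive.
With no repressor bound, *morA* is transcribed.
So MorA is produced and active.
With repressor MorA bound, *cilS* is not transcribed.
→ *cilS* is OFF.
Citrulline is absent, so OxaX is active.
Co²⁺ is absent, so OxaF is inactive.
Activator OxaX is present, so *temH* is transcribed.
→ *temH* is ON.
Shikimate is present, so LutZ is active.
TorT is produced constitutively and is active.
With repressor LutZ bound, *pexC* is not transcribed.
→ *pexC* is OFF.
1 of the 3 genes is transcribed.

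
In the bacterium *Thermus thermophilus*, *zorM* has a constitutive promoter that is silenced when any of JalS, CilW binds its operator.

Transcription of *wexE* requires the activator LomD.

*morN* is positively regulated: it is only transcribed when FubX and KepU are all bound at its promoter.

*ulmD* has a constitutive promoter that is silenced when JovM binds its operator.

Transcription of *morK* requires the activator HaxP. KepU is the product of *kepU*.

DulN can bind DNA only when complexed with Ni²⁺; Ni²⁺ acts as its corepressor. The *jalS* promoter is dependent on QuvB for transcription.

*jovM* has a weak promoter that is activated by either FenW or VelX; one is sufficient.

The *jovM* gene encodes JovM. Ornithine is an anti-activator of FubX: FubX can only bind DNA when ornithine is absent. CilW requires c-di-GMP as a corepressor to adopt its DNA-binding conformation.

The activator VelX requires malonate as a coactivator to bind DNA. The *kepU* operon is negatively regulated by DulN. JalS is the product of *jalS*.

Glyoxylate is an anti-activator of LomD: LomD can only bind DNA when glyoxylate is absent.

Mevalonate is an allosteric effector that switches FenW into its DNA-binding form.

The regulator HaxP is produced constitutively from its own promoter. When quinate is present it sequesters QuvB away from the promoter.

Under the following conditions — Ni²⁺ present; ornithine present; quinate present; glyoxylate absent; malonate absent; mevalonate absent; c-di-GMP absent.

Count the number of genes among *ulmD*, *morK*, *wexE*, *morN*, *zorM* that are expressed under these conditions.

Mevalonate is absent, so FenW is inactive.
Malonate is absent, so VelX is inactive.
No activator is available at the *jovM* promoter, so *jovM* is not transcribed.
So JovM is not produced.
With no repressor bound, *ulmD* is transcribed.
→ *ulmD* is ON.
HaxP is produced constitutively and is active.
No repressor is bound and HaxP is active, so *morK* is transcribed.
→ *morK* is ON.
Glyoxylate is absent, so LomD is active.
No repressor is bound and LomD is active, so *wexE* is transcribed.
→ *wexE* is ON.
Ornithine is present, so FubX is inactive.
Ni²⁺ is present, so DulN is active.
With repressor DulN bound, *kepU* is not transcribed.
So KepU is not produced.
Required activator FubX is absent, so *morN* is not transcribed.
→ *morN* is OFF.
Quinate is present, so QuvB is inactive.
Required activator QuvB is absent, so *jalS* is not transcribed.
So JalS is not produced.
c-di-GMP is absent, so CilW is inactive.
With no repressor bound, *zorM* is transcribed.
→ *zorM* is ON.
4 of the 5 genes are transcribed.

4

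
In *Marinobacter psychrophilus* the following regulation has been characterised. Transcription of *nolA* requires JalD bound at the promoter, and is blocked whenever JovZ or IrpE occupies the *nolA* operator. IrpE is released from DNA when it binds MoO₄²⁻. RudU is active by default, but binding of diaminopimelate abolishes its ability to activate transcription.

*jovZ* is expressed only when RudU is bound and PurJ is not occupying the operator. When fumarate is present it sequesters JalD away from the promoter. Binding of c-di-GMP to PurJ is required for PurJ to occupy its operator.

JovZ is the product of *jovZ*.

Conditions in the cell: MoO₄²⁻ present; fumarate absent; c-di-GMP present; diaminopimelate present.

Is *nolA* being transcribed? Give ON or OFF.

ON

Diaminopimelate is present, so RudU is inactive.
c-di-GMP is present, so PurJ is active.
With repressor PurJ bound, *jovZ* is not transcribed.
So JovZ is not produced.
MoO₄²⁻ is present, so IrpE is inactive.
Fumarate is absent, so JalD is active.
No repressor is bound and JalD is active, so *nolA* is transcribed.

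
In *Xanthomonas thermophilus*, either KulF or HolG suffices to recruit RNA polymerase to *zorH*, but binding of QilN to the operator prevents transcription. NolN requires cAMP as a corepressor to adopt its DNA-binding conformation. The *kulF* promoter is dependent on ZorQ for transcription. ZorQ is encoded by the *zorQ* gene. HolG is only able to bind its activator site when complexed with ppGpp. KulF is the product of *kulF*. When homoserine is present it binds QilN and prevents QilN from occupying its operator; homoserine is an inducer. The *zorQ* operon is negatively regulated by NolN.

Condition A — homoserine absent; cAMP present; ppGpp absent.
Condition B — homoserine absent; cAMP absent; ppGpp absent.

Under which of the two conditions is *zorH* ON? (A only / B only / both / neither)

Condition A:
Homoserine is absent, so QilN is active.
cAMP is present, so NolN is active.
With repressor NolN bound, *zorQ* is not transcribed.
So ZorQ is not produced.
Required activator ZorQ is absent, so *kulF* is not transcribed.
So KulF is not produced.
ppGpp is absent, so HolG is inactive.
With repressor QilN bound, *zorH* is not transcribed.
→ *zorH* is OFF in A.
Condition B:
Homoserine is absent, so QilN is active.
cAMP is absent, so NolN is inactive.
With no repressor bound, *zorQ* is transcribed.
So ZorQ is produced and active.
No repressor is bound and ZorQ is active, so *kulF* is transcribed.
So KulF is produced and active.
ppGpp is absent, so HolG is inactive.
With repressor QilN bound, *zorH* is not transcribed.
→ *zorH* is OFF in B.

neither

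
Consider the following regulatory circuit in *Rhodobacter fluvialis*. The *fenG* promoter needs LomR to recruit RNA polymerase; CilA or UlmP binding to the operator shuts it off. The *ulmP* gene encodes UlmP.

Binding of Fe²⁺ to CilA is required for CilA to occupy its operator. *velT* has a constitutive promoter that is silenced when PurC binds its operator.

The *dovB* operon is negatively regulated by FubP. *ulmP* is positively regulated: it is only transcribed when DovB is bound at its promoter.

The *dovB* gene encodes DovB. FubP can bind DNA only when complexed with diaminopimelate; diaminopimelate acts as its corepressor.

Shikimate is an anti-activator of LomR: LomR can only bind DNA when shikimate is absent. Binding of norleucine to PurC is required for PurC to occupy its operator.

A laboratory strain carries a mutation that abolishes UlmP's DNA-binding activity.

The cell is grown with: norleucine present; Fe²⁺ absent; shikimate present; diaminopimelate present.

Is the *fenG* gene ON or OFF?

OFF

Shikimate is present, so LomR is inactive.
Fe²⁺ is absent, so CilA is inactive.
UlmP is non-functional in this strain, so it has no effect.
Required activator LomR is absent, so *fenG* is not transcribed.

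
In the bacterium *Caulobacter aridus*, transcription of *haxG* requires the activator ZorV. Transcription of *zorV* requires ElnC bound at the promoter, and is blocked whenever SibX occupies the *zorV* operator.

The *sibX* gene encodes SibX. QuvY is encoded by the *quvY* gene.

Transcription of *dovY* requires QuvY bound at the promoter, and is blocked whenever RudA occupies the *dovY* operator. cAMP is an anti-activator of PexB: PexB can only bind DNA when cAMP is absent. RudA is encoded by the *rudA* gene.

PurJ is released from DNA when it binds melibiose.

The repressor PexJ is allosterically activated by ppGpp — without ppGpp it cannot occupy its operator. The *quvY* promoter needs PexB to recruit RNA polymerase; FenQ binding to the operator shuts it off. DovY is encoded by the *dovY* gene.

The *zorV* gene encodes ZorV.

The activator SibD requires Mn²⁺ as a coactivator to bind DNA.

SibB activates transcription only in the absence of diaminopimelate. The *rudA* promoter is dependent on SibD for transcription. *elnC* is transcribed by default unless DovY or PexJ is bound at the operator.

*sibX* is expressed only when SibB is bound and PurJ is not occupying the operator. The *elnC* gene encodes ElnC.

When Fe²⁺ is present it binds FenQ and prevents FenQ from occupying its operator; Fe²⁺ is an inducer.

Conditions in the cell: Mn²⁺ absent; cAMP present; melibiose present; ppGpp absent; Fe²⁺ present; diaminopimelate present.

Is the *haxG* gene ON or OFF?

ON

cAMP is present, so PexB is inactive.
Fe²⁺ is present, so FenQ is inactive.
Required activator PexB is absent, so *quvY* is not transcribed.
So QuvY is not produced.
Mn²⁺ is absent, so SibD is inactive.
Required activator SibD is absent, so *rudA* is not transcribed.
So RudA is not produced.
Required activator QuvY is absent, so *dovY* is not transcribed.
So DovY is not produced.
ppGpp is absent, so PexJ is inactive.
With no repressor bound, *elnC* is transcribed.
So ElnC is produced and active.
Melibiose is present, so PurJ is inactive.
Diaminopimelate is present, so SibB is inactive.
Required activator SibB is absent, so *sibX* is not transcribed.
So SibX is not produced.
No repressor is bound and ElnC is active, so *zorV* is transcribed.
So ZorV is produced and active.
No repressor is bound and ZorV is active, so *haxG* is transcribed.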